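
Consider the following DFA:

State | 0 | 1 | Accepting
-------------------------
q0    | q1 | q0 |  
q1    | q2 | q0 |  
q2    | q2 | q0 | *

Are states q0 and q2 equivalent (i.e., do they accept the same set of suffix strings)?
Try the suffix ε (the empty string).
From q0: q0 — not accepting.
From q2: q2 — accepting.
The two states disagree on this suffix, so they are not equivalent.

Final answer: No. Distinguishing string: ε (the empty string) - accepted from q2 but not from q0.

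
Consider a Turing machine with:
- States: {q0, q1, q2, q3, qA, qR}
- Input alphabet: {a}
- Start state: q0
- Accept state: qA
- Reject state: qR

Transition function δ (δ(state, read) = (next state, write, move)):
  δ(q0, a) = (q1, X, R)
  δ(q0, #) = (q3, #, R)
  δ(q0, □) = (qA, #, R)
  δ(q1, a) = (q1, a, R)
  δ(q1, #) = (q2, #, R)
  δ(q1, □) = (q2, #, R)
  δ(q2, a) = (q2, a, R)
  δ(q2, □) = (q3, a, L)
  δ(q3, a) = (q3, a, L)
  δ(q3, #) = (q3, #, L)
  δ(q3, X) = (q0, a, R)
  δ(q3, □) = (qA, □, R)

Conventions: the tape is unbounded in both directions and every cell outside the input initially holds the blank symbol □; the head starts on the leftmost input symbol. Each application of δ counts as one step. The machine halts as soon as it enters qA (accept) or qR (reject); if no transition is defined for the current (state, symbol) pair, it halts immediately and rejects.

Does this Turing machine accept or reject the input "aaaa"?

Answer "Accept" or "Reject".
Trace (configuration after each step, as tape_left[state]tape_right with head position):
Step 0: [q0]aaaa (head at position 0)
Step 1: X[q1]aaa (head 1)
Step 2: Xa[q1]aa (head 2)
Step 3: Xaa[q1]a (head 3)
Step 4: Xaaa[q1]□ (head 4)
Step 5: Xaaa#[q2]□ (head 5)
Step 6: Xaaa[q3]#a (head 4)
Step 7: Xaa[q3]a#a (head 3)
Step 8: Xa[q3]aa#a (head 2)
Step 9: X[q3]aaa#a (head 1)
Step 10: [q3]Xaaa#a (head 0)
Step 11: a[q0]aaa#a (head 1)
Step 12: aX[q1]aa#a (head 2)
Step 13: aXa[q1]a#a (head 3)
Step 14: aXaa[q1]#a (head 4)
Step 15: aXaa#[q2]a (head 5)
Step 16: aXaa#a[q2]□ (head 6)
Step 17: aXaa#[q3]aa (head 5)
Step 18: aXaa[q3]#aa (head 4)
Step 19: aXa[q3]a#aa (head 3)
Step 20: aX[q3]aa#aa (head 2)
Step 21: a[q3]Xaa#aa (head 1)
Step 22: aa[q0]aa#aa (head 2)
Step 23: aaX[q1]a#aa (head 3)
Step 24: aaXa[q1]#aa (head 4)
Step 25: aaXa#[q2]aa (head 5)
Step 26: aaXa#a[q2]a (head 6)
Step 27: aaXa#aa[q2]□ (head 7)
Step 28: aaXa#a[q3]aa (head 6)
Step 29: aaXa#[q3]aaa (head 5)
Step 30: aaXa[q3]#aaa (head 4)
Step 31: aaX[q3]a#aaa (head 3)
Step 32: aa[q3]Xa#aaa (head 2)
Step 33: aaa[q0]a#aaa (head 3)
Step 34: aaaX[q1]#aaa (head 4)
Step 35: aaaX#[q2]aaa (head 5)
Step 36: aaaX#a[q2]aa (head 6)
Step 37: aaaX#aa[q2]a (head 7)
Step 38: aaaX#aaa[q2]□ (head 8)
Step 39: aaaX#aa[q3]aa (head 7)
Step 40: aaaX#a[q3]aaa (head 6)
Step 41: aaaX#[q3]aaaa (head 5)
Step 42: aaaX[q3]#aaaa (head 4)
Step 43: aaa[q3]X#aaaa (head 3)
Step 44: aaaa[q0]#aaaa (head 4)
Step 45: aaaa#[q3]aaaa (head 5)
Step 46: aaaa[q3]#aaaa (head 4)
Step 47: aaa[q3]a#aaaa (head 3)
Step 48: aa[q3]aa#aaaa (head 2)
Step 49: a[q3]aaa#aaaa (head 1)
Step 50: [q3]aaaa#aaaa (head 0)
Step 51: [q3]□aaaa#aaaa (head -1)
Step 52: □[qA]aaaa#aaaa (head 0)
The machine is in qA, so it halts and accepts.

Final answer: Accept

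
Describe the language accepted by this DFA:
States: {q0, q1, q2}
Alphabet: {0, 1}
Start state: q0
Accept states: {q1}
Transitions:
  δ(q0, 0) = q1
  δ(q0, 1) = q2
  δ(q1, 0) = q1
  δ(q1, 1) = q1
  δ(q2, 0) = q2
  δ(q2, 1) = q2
Analyzing the DFA structure:
Start state: q0
Accept states: {q1}
Interpreting what each state remembers (checking against the transitions):
  q0: nothing has been read yet
  q1: the first symbol was 0
  q2: the first symbol was 1 (trap state)
  δ(q0, 0): in q0 (nothing has been read yet), after reading 0 we have: the first symbol was 0 → q1
  δ(q0, 1): in q0 (nothing has been read yet), after reading 1 we have: the first symbol was 1 (trap state) → q2
  δ(q1, 0): in q1 (the first symbol was 0), after reading 0 we have: the first symbol was 0 → q1
  δ(q1, 1): in q1 (the first symbol was 0), after reading 1 we have: the first symbol was 0 → q1
  δ(q2, 0): in q2 (the first symbol was 1 (trap state)), after reading 0 we have: the first symbol was 1 (trap state) → q2
  δ(q2, 1): in q2 (the first symbol was 1 (trap state)), after reading 1 we have: the first symbol was 1 (trap state) → q2
A string is accepted iff it ends in {q1}, i.e. the first symbol was 0.
Language: All binary strings starting with 0

Final answer: All binary strings starting with 0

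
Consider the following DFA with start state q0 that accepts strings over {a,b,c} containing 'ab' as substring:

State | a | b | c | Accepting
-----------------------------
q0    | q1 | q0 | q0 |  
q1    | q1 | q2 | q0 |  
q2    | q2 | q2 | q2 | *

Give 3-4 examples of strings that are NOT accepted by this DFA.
Any strings that end in a non-accepting state work; for example:
"bcc": q0 → q0 → q0 → q0; q0 is not accepting → rejected
"aacc": q0 → q1 → q1 → q0 → q0; q0 is not accepting → rejected
"bbcb": q0 → q0 → q0 → q0 → q0; q0 is not accepting → rejected
"cbbb": q0 → q0 → q0 → q0 → q0; q0 is not accepting → rejected

Final answer: "bcc", "aacc", "bbcb", "cbbb"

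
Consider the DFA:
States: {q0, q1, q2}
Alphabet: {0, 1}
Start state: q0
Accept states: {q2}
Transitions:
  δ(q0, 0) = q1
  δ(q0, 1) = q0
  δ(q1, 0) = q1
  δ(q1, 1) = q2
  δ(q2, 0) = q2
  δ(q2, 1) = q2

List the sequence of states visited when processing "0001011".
Starting at q0
Read '0': q0 -> q1
Read '0': q1 -> q1
Read '0': q1 -> q1
Read '1': q1 -> q2
Read '0': q2 -> q2
Read '1': q2 -> q2
Read '1': q2 -> q2

Final answer: q0 -> q1 -> q1 -> q1 -> q2 -> q2 -> q2 -> q2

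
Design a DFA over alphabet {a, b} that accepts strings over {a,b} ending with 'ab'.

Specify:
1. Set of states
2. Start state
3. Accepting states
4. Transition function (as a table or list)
One valid DFA (any DFA recognizing the same language is acceptable):
States: {q0, q1, q2}
Start: q0
Accepting: {q2}
Transitions (accepting states marked with *):
State | a | b | Accepting
-------------------------
q0    | q1 | q0 |  
q1    | q1 | q2 |  
q2    | q1 | q0 | *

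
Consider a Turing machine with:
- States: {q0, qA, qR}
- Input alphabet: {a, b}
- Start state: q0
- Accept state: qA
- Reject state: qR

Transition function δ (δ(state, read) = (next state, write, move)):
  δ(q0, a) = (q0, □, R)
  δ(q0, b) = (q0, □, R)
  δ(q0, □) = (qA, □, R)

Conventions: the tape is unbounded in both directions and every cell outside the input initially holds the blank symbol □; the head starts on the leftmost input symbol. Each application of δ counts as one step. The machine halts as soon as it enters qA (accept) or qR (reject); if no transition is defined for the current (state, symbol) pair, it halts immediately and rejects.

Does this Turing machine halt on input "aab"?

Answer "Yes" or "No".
Step 0: [q0]aab (head at position 0)
Step 1: δ(q0, a) = (q0, □, R)  ⊢  □[q0]ab (head at position 1)
Step 2: δ(q0, a) = (q0, □, R)  ⊢  □□[q0]b (head at position 2)
Step 3: δ(q0, b) = (q0, □, R)  ⊢  □□□[q0]□ (head at position 3)
Step 4: δ(q0, □) = (qA, □, R)  ⊢  □□□□[qA]□ (head at position 4)
The machine is in qA, so it halts and accepts.
It halts after 4 steps.

Final answer: Yes - halts after 4 steps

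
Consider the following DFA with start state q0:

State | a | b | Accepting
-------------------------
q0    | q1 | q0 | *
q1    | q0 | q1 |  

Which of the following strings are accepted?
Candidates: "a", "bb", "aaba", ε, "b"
"a": q0 → q1; q1 is not accepting → rejected
"bb": q0 → q0 → q0; q0 is accepting → accepted
"aaba": q0 → q1 → q0 → q0 → q1; q1 is not accepting → rejected
ε: q0; q0 is accepting → accepted
"b": q0 → q0; q0 is accepting → accepted

Final answer: "bb", ε, "b"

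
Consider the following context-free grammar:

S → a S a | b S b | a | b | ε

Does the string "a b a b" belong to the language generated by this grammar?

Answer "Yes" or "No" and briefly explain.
Every production places the same symbol at both ends (or yields a single symbol / ε), so every derived string is a palindrome. a b a b reversed is b a b a ≠ a b a b, so it is not a palindrome and cannot be derived (already the first step fails: the string starts with a but ends with b, so neither S → a S a nor S → b S b fits).

Final answer: No - no valid derivation exists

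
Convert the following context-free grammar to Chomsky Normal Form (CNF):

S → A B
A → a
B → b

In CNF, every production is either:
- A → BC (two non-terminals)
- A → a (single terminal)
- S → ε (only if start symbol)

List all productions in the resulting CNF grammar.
The grammar has no ε-productions or unit productions to eliminate.
S → A B is already in CNF (two non-terminals) – keep it.
A → a is already in CNF (single terminal) – keep it.
B → b is already in CNF (single terminal) – keep it.
Resulting CNF grammar (3 productions): A → a; B → b; S → A B

Final answer: A → a; B → b; S → A B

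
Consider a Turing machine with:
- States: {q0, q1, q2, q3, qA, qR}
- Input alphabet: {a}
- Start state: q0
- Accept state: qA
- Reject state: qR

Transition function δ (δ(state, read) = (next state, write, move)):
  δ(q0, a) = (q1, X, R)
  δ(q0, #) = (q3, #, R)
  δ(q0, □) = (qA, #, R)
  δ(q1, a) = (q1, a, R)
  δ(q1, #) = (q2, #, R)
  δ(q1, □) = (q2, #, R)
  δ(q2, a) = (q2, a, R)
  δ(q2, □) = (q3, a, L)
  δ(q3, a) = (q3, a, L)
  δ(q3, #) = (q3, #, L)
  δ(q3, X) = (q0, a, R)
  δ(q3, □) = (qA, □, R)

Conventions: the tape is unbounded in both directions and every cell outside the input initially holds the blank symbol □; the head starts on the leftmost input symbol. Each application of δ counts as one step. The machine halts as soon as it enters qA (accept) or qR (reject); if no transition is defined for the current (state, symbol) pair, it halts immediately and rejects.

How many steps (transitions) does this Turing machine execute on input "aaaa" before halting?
Trace (configuration after each step, as tape_left[state]tape_right with head position):
Step 0: [q0]aaaa (head at position 0)
Step 1: X[q1]aaa (head 1)
Step 2: Xa[q1]aa (head 2)
Step 3: Xaa[q1]a (head 3)
Step 4: Xaaa[q1]□ (head 4)
Step 5: Xaaa#[q2]□ (head 5)
Step 6: Xaaa[q3]#a (head 4)
Step 7: Xaa[q3]a#a (head 3)
Step 8: Xa[q3]aa#a (head 2)
Step 9: X[q3]aaa#a (head 1)
Step 10: [q3]Xaaa#a (head 0)
Step 11: a[q0]aaa#a (head 1)
Step 12: aX[q1]aa#a (head 2)
Step 13: aXa[q1]a#a (head 3)
Step 14: aXaa[q1]#a (head 4)
Step 15: aXaa#[q2]a (head 5)
Step 16: aXaa#a[q2]□ (head 6)
Step 17: aXaa#[q3]aa (head 5)
Step 18: aXaa[q3]#aa (head 4)
Step 19: aXa[q3]a#aa (head 3)
Step 20: aX[q3]aa#aa (head 2)
Step 21: a[q3]Xaa#aa (head 1)
Step 22: aa[q0]aa#aa (head 2)
Step 23: aaX[q1]a#aa (head 3)
Step 24: aaXa[q1]#aa (head 4)
Step 25: aaXa#[q2]aa (head 5)
Step 26: aaXa#a[q2]a (head 6)
Step 27: aaXa#aa[q2]□ (head 7)
Step 28: aaXa#a[q3]aa (head 6)
Step 29: aaXa#[q3]aaa (head 5)
Step 30: aaXa[q3]#aaa (head 4)
Step 31: aaX[q3]a#aaa (head 3)
Step 32: aa[q3]Xa#aaa (head 2)
Step 33: aaa[q0]a#aaa (head 3)
Step 34: aaaX[q1]#aaa (head 4)
Step 35: aaaX#[q2]aaa (head 5)
Step 36: aaaX#a[q2]aa (head 6)
Step 37: aaaX#aa[q2]a (head 7)
Step 38: aaaX#aaa[q2]□ (head 8)
Step 39: aaaX#aa[q3]aa (head 7)
Step 40: aaaX#a[q3]aaa (head 6)
Step 41: aaaX#[q3]aaaa (head 5)
Step 42: aaaX[q3]#aaaa (head 4)
Step 43: aaa[q3]X#aaaa (head 3)
Step 44: aaaa[q0]#aaaa (head 4)
Step 45: aaaa#[q3]aaaa (head 5)
Step 46: aaaa[q3]#aaaa (head 4)
Step 47: aaa[q3]a#aaaa (head 3)
Step 48: aa[q3]aa#aaaa (head 2)
Step 49: a[q3]aaa#aaaa (head 1)
Step 50: [q3]aaaa#aaaa (head 0)
Step 51: [q3]□aaaa#aaaa (head -1)
Step 52: □[qA]aaaa#aaaa (head 0)
The machine is in qA, so it halts and accepts.
Number of transitions executed: 52.

Final answer: 52 steps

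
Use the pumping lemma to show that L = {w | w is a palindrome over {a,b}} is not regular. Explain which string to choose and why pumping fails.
Language: L = {w | w is a palindrome over {a,b}} (strings that read the same forwards and backwards)
Step 1: Assume for contradiction that L is regular, with pumping length p.
Step 2: Choose s = a^p b a^p. Then s ∈ L (it reads the same forwards and backwards) and |s| ≥ p.
Step 3: Consider any decomposition s = xyz with |xy| ≤ p and |y| > 0. Since |xy| ≤ p and the first p symbols of s are all a's, y = a^k for some k with 1 ≤ k ≤ p.
Step 4: Pumping up (i = 2): xy²z = a^(p+k) b a^p. Its reverse is a^p b a^(p+k) ≠ a^(p+k) b a^p (the single b is no longer in the middle), so xy²z is not a palindrome and xy²z ∉ L.
This contradicts the pumping lemma, so L is not regular.

Final answer: Choose s = a^p b a^p. Since |xy| ≤ p, y = a^k with k ≥ 1. Then xy²z = a^(p+k) b a^p is not a palindrome, so ∉ L.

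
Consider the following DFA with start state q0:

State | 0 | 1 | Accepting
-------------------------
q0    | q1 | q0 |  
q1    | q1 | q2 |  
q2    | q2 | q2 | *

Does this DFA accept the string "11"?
Start in q0.
Read '1': q0 → q0
Read '1': q0 → q0
Final state q0 is not accepting, so the string is rejected.

Final answer: No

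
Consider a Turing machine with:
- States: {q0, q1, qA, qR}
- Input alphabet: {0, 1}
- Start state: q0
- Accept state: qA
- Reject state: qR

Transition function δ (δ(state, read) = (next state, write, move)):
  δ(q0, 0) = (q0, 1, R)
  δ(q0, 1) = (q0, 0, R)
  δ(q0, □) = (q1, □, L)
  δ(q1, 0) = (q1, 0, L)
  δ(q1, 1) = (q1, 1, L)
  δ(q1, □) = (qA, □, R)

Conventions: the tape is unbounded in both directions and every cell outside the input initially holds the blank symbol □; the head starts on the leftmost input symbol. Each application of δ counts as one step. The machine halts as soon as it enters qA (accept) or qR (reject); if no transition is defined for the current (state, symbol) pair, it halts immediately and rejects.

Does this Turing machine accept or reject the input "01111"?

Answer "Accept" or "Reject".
Step 0: [q0]01111 (head at position 0)
Step 1: δ(q0, 0) = (q0, 1, R)  ⊢  1[q0]1111 (head at position 1)
Step 2: δ(q0, 1) = (q0, 0, R)  ⊢  10[q0]111 (head at position 2)
Step 3: δ(q0, 1) = (q0, 0, R)  ⊢  100[q0]11 (head at position 3)
Step 4: δ(q0, 1) = (q0, 0, R)  ⊢  1000[q0]1 (head at position 4)
Step 5: δ(q0, 1) = (q0, 0, R)  ⊢  10000[q0]□ (head at position 5)
Step 6: δ(q0, □) = (q1, □, L)  ⊢  1000[q1]0□ (head at position 4)
Step 7: δ(q1, 0) = (q1, 0, L)  ⊢  100[q1]00□ (head at position 3)
Step 8: δ(q1, 0) = (q1, 0, L)  ⊢  10[q1]000□ (head at position 2)
Step 9: δ(q1, 0) = (q1, 0, L)  ⊢  1[q1]0000□ (head at position 1)
Step 10: δ(q1, 0) = (q1, 0, L)  ⊢  [q1]10000□ (head at position 0)
Step 11: δ(q1, 1) = (q1, 1, L)  ⊢  [q1]□10000□ (head at position -1)
Step 12: δ(q1, □) = (qA, □, R)  ⊢  □[qA]10000□ (head at position 0)
The machine is in qA, so it halts and accepts.

Final answer: Accept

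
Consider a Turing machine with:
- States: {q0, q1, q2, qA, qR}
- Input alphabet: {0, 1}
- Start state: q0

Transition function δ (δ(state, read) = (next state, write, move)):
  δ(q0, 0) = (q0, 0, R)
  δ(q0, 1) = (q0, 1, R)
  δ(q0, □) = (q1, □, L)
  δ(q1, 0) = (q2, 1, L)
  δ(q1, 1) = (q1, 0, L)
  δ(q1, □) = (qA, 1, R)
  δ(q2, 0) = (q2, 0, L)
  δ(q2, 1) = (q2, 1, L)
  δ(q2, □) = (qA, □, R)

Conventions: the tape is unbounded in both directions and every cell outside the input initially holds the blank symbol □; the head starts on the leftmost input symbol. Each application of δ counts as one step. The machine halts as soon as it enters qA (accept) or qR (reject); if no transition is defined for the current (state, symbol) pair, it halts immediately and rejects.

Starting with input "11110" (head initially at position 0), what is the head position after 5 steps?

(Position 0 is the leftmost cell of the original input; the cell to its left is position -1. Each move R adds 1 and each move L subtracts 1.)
Step 0: [q0]11110 (head at position 0)
Step 1: δ(q0, 1) = (q0, 1, R)  ⊢  1[q0]1110 (head at position 1)
Step 2: δ(q0, 1) = (q0, 1, R)  ⊢  11[q0]110 (head at position 2)
Step 3: δ(q0, 1) = (q0, 1, R)  ⊢  111[q0]10 (head at position 3)
Step 4: δ(q0, 1) = (q0, 1, R)  ⊢  1111[q0]0 (head at position 4)
Step 5: δ(q0, 0) = (q0, 0, R)  ⊢  11110[q0]□ (head at position 5)
Head position after 5 steps: 5

Final answer: Position 5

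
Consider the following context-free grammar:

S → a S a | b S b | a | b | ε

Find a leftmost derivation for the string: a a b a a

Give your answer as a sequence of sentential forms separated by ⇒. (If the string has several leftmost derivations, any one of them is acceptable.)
Start with S.
Step 1: the leftmost non-terminal is S; apply S → a S a:  a S a
Step 2: the leftmost non-terminal is S; apply S → a S a:  a a S a a
Step 3: the leftmost non-terminal is S; apply S → b:  a a b a a

Final answer: S ⇒ a S a ⇒ a a S a a ⇒ a a b a a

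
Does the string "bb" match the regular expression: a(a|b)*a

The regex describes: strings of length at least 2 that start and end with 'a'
No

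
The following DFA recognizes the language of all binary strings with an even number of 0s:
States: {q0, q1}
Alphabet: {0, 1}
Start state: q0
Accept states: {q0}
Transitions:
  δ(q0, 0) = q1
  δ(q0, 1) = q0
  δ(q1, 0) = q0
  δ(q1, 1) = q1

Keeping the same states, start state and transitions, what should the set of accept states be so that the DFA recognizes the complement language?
The DFA is complete (every state has a transition on every symbol), so the complement
is recognized by the same DFA with accepting and non-accepting states swapped.
Original accept states: {q0}
Complement accept states = All states - Original accept states
= {q0, q1} - {q0}
= {q1}
Complement language: strings with an ODD number of 0s

Final answer: {q1}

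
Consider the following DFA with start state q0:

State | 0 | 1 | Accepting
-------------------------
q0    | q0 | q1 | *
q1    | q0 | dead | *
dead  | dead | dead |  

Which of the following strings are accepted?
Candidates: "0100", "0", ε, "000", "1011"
"0100": q0 → q0 → q1 → q0 → q0; q0 is accepting → accepted
"0": q0 → q0; q0 is accepting → accepted
ε: q0; q0 is accepting → accepted
"000": q0 → q0 → q0 → q0; q0 is accepting → accepted
"1011": q0 → q1 → q0 → q1 → dead; dead is not accepting → rejected

Final answer: "0100", "0", ε, "000"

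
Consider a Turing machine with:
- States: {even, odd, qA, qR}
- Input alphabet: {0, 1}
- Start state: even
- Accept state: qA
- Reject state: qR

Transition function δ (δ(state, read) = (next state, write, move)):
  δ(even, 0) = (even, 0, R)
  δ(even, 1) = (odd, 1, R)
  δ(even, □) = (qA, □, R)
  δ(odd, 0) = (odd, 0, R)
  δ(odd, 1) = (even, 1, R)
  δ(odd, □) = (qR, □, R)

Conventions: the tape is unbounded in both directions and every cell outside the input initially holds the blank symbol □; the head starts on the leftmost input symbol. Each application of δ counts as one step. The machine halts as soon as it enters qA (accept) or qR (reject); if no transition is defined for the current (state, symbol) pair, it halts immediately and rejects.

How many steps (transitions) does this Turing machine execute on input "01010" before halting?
Step 0: [even]01010 (head at position 0)
Step 1: δ(even, 0) = (even, 0, R)  ⊢  0[even]1010 (head at position 1)
Step 2: δ(even, 1) = (odd, 1, R)  ⊢  01[odd]010 (head at position 2)
Step 3: δ(odd, 0) = (odd, 0, R)  ⊢  010[odd]10 (head at position 3)
Step 4: δ(odd, 1) = (even, 1, R)  ⊢  0101[even]0 (head at position 4)
Step 5: δ(even, 0) = (even, 0, R)  ⊢  01010[even]□ (head at position 5)
Step 6: δ(even, □) = (qA, □, R)  ⊢  01010□[qA]□ (head at position 6)
The machine is in qA, so it halts and accepts.
Number of transitions executed: 6.

Final answer: 6 steps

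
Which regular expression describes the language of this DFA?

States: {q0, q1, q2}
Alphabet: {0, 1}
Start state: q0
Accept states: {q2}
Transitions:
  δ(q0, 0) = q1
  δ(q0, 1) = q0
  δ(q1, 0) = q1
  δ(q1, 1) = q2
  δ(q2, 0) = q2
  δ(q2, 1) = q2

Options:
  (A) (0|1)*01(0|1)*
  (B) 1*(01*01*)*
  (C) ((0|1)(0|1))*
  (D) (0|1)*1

Testing sample strings against the DFA:
  '01100' -> accepted
  '01110' -> accepted
  '000' -> rejected
  '00000' -> rejected
Checking each option for a counterexample:
  (A) (0|1)*01(0|1)*: agrees with the DFA on all strings of length ≤ 4
  (B) 1*(01*01*)*: ε is rejected by the DFA but matches the regex → eliminated
  (C) ((0|1)(0|1))*: ε is rejected by the DFA but matches the regex → eliminated
  (D) (0|1)*1: '1' is rejected by the DFA but matches the regex → eliminated
Only (A) (0|1)*01(0|1)* is consistent with the DFA.

Final answer: (A) (0|1)*01(0|1)*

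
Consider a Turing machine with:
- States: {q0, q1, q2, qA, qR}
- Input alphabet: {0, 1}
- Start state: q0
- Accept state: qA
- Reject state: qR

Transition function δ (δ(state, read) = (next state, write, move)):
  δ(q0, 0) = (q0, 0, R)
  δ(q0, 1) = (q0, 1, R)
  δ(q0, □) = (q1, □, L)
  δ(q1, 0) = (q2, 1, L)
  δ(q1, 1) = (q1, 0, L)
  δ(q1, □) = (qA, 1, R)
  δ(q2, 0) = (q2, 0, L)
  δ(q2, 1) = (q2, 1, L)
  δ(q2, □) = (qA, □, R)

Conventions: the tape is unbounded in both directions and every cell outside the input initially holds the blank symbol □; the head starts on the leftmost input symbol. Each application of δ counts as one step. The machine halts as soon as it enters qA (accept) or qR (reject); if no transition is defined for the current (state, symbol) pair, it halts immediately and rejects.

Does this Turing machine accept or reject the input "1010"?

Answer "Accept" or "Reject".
Step 0: [q0]1010 (head at position 0)
Step 1: δ(q0, 1) = (q0, 1, R)  ⊢  1[q0]010 (head at position 1)
Step 2: δ(q0, 0) = (q0, 0, R)  ⊢  10[q0]10 (head at position 2)
Step 3: δ(q0, 1) = (q0, 1, R)  ⊢  101[q0]0 (head at position 3)
Step 4: δ(q0, 0) = (q0, 0, R)  ⊢  1010[q0]□ (head at position 4)
Step 5: δ(q0, □) = (q1, □, L)  ⊢  101[q1]0□ (head at position 3)
Step 6: δ(q1, 0) = (q2, 1, L)  ⊢  10[q2]11□ (head at position 2)
Step 7: δ(q2, 1) = (q2, 1, L)  ⊢  1[q2]011□ (head at position 1)
Step 8: δ(q2, 0) = (q2, 0, L)  ⊢  [q2]1011□ (head at position 0)
Step 9: δ(q2, 1) = (q2, 1, L)  ⊢  [q2]□1011□ (head at position -1)
Step 10: δ(q2, □) = (qA, □, R)  ⊢  □[qA]1011□ (head at position 0)
The machine is in qA, so it halts and accepts.

Final answer: Accept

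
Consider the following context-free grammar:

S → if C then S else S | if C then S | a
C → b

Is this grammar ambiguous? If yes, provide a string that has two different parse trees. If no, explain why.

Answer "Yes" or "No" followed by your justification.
The 'dangling else' can attach to either if. Two leftmost derivations of  if b then if b then a else a:
  (1) S ⇒ if C then S else S ⇒ if b then S else S ⇒ if b then if C then S else S ⇒ if b then if b then S else S ⇒ if b then if b then a else S ⇒ if b then if b then a else a   (else belongs to the outer if)
  (2) S ⇒ if C then S ⇒ if b then S ⇒ if b then if C then S else S ⇒ if b then if b then S else S ⇒ if b then if b then a else S ⇒ if b then if b then a else a   (else belongs to the inner if)
Two distinct parse trees for the same string, so the grammar is ambiguous.

Final answer: Yes - the string 'if b then if b then a else a' has two distinct leftmost derivations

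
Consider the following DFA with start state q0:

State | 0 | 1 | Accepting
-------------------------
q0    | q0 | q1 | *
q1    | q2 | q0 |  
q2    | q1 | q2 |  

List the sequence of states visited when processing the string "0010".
q0 → q0 → q0 → q1 → q2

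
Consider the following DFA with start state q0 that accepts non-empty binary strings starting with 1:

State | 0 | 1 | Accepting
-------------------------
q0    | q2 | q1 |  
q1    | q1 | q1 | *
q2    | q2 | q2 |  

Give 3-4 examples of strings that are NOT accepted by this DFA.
Any strings that end in a non-accepting state work; for example:
"0010": q0 → q2 → q2 → q2 → q2; q2 is not accepting → rejected
"0100": q0 → q2 → q2 → q2 → q2; q2 is not accepting → rejected
"0101": q0 → q2 → q2 → q2 → q2; q2 is not accepting → rejected
"0111": q0 → q2 → q2 → q2 → q2; q2 is not accepting → rejected

Final answer: "0010", "0100", "0101", "0111"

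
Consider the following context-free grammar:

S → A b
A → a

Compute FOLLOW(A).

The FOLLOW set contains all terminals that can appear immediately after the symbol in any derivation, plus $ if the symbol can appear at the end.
A occurs only in S → A b, where it is immediately followed by the terminal b. So FOLLOW(A) = {b}.

Final answer: {b}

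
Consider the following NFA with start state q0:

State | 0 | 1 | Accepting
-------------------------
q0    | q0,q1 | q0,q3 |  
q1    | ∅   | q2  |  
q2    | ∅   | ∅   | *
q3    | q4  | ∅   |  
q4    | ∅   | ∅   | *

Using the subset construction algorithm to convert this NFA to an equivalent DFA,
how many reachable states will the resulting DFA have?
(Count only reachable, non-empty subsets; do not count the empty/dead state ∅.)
Start subset: {q0}
{q0}: on 0 → {q0, q1}, on 1 → {q0, q3}
{q0, q1}: on 0 → {q0, q1}, on 1 → {q0, q2, q3}
{q0, q3}: on 0 → {q0, q1, q4}, on 1 → {q0, q3}
{q0, q2, q3}: on 0 → {q0, q1, q4}, on 1 → {q0, q3}
{q0, q1, q4}: on 0 → {q0, q1}, on 1 → {q0, q2, q3}
Reachable non-empty subsets: {q0}, {q0, q1}, {q0, q3}, {q0, q2, q3}, {q0, q1, q4} — 5 in total.

Final answer: 5 states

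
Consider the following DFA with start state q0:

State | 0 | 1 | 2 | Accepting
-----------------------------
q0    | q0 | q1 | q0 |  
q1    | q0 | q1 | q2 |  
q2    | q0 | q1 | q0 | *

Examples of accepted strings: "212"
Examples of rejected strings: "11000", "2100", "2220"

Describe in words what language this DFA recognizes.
strings over {0,1,2} ending with '12'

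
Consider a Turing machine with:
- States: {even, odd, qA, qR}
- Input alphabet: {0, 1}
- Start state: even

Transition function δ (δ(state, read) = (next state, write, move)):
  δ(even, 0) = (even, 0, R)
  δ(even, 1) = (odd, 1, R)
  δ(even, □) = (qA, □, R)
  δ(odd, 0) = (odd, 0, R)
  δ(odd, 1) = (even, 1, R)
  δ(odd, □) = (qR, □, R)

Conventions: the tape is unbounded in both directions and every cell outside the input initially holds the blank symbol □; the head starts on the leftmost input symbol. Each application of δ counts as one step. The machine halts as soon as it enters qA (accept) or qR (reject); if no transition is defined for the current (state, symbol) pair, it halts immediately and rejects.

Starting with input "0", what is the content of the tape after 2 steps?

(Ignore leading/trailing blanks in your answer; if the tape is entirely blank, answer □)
Step 0: [even]0 (head at position 0)
Step 1: δ(even, 0) = (even, 0, R)  ⊢  0[even]□ (head at position 1)
Step 2: δ(even, □) = (qA, □, R)  ⊢  0□[qA]□ (head at position 2)
Tape after 2 steps (ignoring surrounding blanks): 0

Final answer: Tape: 0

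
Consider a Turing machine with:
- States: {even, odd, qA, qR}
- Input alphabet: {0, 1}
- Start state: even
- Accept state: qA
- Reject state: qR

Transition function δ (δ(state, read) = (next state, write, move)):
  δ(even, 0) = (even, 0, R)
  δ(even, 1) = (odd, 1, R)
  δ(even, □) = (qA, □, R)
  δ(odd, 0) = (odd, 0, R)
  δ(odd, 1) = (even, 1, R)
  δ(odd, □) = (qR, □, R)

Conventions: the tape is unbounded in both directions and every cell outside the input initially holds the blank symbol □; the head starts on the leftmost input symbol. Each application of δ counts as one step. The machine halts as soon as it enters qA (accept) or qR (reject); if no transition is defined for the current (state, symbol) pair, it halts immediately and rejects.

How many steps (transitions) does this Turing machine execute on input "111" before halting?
Step 0: [even]111 (head at position 0)
Step 1: δ(even, 1) = (odd, 1, R)  ⊢  1[odd]11 (head at position 1)
Step 2: δ(odd, 1) = (even, 1, R)  ⊢  11[even]1 (head at position 2)
Step 3: δ(even, 1) = (odd, 1, R)  ⊢  111[odd]□ (head at position 3)
Step 4: δ(odd, □) = (qR, □, R)  ⊢  111□[qR]□ (head at position 4)
The machine is in qR, so it halts and rejects.
Number of transitions executed: 4.

Final answer: 4 steps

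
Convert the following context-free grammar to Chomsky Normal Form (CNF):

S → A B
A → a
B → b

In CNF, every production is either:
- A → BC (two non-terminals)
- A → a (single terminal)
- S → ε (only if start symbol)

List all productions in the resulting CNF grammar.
The grammar has no ε-productions or unit productions to eliminate.
S → A B is already in CNF (two non-terminals) – keep it.
A → a is already in CNF (single terminal) – keep it.
B → b is already in CNF (single terminal) – keep it.
Resulting CNF grammar (3 productions): A → a; B → b; S → A B

Final answer: A → a; B → b; S → A B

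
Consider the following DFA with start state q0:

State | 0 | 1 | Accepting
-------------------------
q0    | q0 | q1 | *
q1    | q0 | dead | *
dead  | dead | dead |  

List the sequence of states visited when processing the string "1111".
q0 → q1 → dead → dead → dead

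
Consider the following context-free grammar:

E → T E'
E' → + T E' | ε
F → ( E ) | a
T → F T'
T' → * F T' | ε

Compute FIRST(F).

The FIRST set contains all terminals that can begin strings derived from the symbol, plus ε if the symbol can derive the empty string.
FIRST(F): F → ( E ) contributes '(' and F → a contributes 'a', so FIRST(F) = {(, a}. F is not nullable.

Final answer: {(, a}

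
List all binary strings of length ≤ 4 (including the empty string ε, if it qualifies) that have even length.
Checking every binary string of length 0 to 4:
  Length 0: accepted: ε | rejected: (none)
  Length 1: accepted: (none) | rejected: 0, 1
  Length 2: accepted: 00, 01, 10, 11 | rejected: (none)
  Length 3: accepted: (none) | rejected: 000, 001, 010, 011, 100, 101, 110, 111
  Length 4: accepted: 0000, 0001, 0010, 0011, 0100, 0101, 0110, 0111, 1000, 1001, 1010, 1011, 1100, 1101, 1110, 1111 | rejected: (none)
Total: 21 string(s).

Final answer: ε, 00, 01, 10, 11, 0000, 0001, 0010, 0011, 0100, 0101, 0110, 0111, 1000, 1001, 1010, 1011, 1100, 1101, 1110, 1111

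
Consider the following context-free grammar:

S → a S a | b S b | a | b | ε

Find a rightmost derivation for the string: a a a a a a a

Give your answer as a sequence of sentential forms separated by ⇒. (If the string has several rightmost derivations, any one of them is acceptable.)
Start with S.
Step 1: the rightmost non-terminal is S; apply S → a S a:  a S a
Step 2: the rightmost non-terminal is S; apply S → a S a:  a a S a a
Step 3: the rightmost non-terminal is S; apply S → a S a:  a a a S a a a
Step 4: the rightmost non-terminal is S; apply S → a:  a a a a a a a

Final answer: S ⇒ a S a ⇒ a a S a a ⇒ a a a S a a a ⇒ a a a a a a a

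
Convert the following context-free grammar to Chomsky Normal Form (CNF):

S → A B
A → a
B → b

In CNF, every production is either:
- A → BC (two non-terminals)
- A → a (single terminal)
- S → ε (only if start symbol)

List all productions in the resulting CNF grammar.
The grammar has no ε-productions or unit productions to eliminate.
S → A B is already in CNF (two non-terminals) – keep it.
A → a is already in CNF (single terminal) – keep it.
B → b is already in CNF (single terminal) – keep it.
Resulting CNF grammar (3 productions): A → a; B → b; S → A B

Final answer: A → a; B → b; S → A B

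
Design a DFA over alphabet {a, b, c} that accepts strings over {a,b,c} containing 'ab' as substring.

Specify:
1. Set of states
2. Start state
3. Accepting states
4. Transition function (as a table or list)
One valid DFA (any DFA recognizing the same language is acceptable):
States: {q0, q1, q2}
Start: q0
Accepting: {q2}
Transitions (accepting states marked with *):
State | a | b | c | Accepting
-----------------------------
q0    | q1 | q0 | q0 |  
q1    | q1 | q2 | q0 |  
q2    | q2 | q2 | q2 | *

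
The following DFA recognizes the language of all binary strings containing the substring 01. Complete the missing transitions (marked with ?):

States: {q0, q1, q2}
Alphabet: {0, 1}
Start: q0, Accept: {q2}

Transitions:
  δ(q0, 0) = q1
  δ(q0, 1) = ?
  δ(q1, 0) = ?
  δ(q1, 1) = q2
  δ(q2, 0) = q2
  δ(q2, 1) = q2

What each state remembers (consistent with the given transitions and accept states):
  q0: 01 not seen yet and the last symbol was not 0
  q1: 01 not seen yet and the last symbol was 0
  q2: the substring 01 has already been seen
Filling in the missing entries:
  δ(q0, 1): in q0 (01 not seen yet and the last symbol was not 0), after reading 1 we have: 01 not seen yet and the last symbol was not 0 → q0
  δ(q1, 0): in q1 (01 not seen yet and the last symbol was 0), after reading 0 we have: 01 not seen yet and the last symbol was 0 → q1

Final answer: δ(q0, 1) = q0; δ(q1, 0) = q1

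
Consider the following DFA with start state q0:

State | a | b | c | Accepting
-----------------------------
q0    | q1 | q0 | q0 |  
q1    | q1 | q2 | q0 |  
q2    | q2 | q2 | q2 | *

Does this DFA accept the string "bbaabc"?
Start in q0.
Read 'b': q0 → q0
Read 'b': q0 → q0
Read 'a': q0 → q1
Read 'a': q1 → q1
Read 'b': q1 → q2
Read 'c': q2 → q2
Final state q2 is accepting, so the string is accepted.

Final answer: Yes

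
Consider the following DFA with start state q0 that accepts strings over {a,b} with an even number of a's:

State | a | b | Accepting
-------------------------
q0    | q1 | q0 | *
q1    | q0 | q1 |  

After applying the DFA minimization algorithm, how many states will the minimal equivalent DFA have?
All 2 states are reachable from q0, so none can be removed as unreachable.
Table-filling: first mark every (accepting, non-accepting) pair as distinguishable (accepting: {q0}; non-accepting: {q1}).
Every pair of states is distinguishable, so the DFA is already minimal.
Equivalence classes: {q0}, {q1} → 2 states.

Final answer: 2 states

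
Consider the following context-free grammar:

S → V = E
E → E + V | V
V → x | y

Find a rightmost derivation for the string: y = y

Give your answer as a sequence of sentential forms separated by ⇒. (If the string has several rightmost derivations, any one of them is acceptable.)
Start with S.
Step 1: the rightmost non-terminal is S; apply S → V = E:  V = E
Step 2: the rightmost non-terminal is E; apply E → V:  V = V
Step 3: the rightmost non-terminal is V; apply V → y:  V = y
Step 4: the rightmost non-terminal is V; apply V → y:  y = y

Final answer: S ⇒ V = E ⇒ V = V ⇒ V = y ⇒ y = y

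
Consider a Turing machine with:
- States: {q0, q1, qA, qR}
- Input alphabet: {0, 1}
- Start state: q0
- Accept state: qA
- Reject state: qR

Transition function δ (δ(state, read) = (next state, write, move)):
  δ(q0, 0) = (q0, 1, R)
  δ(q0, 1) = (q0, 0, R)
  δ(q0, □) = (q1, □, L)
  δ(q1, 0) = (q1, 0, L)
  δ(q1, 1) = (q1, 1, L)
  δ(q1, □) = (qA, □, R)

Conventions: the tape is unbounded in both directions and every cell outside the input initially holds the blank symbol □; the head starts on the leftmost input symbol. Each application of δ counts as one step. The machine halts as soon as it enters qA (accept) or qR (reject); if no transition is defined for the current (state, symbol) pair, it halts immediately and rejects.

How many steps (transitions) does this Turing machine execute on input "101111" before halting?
Step 0: [q0]101111 (head at position 0)
Step 1: δ(q0, 1) = (q0, 0, R)  ⊢  0[q0]01111 (head at position 1)
Step 2: δ(q0, 0) = (q0, 1, R)  ⊢  01[q0]1111 (head at position 2)
Step 3: δ(q0, 1) = (q0, 0, R)  ⊢  010[q0]111 (head at position 3)
Step 4: δ(q0, 1) = (q0, 0, R)  ⊢  0100[q0]11 (head at position 4)
Step 5: δ(q0, 1) = (q0, 0, R)  ⊢  01000[q0]1 (head at position 5)
Step 6: δ(q0, 1) = (q0, 0, R)  ⊢  010000[q0]□ (head at position 6)
Step 7: δ(q0, □) = (q1, □, L)  ⊢  01000[q1]0□ (head at position 5)
Step 8: δ(q1, 0) = (q1, 0, L)  ⊢  0100[q1]00□ (head at position 4)
Step 9: δ(q1, 0) = (q1, 0, L)  ⊢  010[q1]000□ (head at position 3)
Step 10: δ(q1, 0) = (q1, 0, L)  ⊢  01[q1]0000□ (head at position 2)
Step 11: δ(q1, 0) = (q1, 0, L)  ⊢  0[q1]10000□ (head at position 1)
Step 12: δ(q1, 1) = (q1, 1, L)  ⊢  [q1]010000□ (head at position 0)
Step 13: δ(q1, 0) = (q1, 0, L)  ⊢  [q1]□010000□ (head at position -1)
Step 14: δ(q1, □) = (qA, □, R)  ⊢  □[qA]010000□ (head at position 0)
The machine is in qA, so it halts and accepts.
Number of transitions executed: 14.

Final answer: 14 steps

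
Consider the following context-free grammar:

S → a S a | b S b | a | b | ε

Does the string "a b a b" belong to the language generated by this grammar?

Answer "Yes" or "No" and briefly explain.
Every production places the same symbol at both ends (or yields a single symbol / ε), so every derived string is a palindrome. a b a b reversed is b a b a ≠ a b a b, so it is not a palindrome and cannot be derived (already the first step fails: the string starts with a but ends with b, so neither S → a S a nor S → b S b fits).

Final answer: No - no valid derivation exists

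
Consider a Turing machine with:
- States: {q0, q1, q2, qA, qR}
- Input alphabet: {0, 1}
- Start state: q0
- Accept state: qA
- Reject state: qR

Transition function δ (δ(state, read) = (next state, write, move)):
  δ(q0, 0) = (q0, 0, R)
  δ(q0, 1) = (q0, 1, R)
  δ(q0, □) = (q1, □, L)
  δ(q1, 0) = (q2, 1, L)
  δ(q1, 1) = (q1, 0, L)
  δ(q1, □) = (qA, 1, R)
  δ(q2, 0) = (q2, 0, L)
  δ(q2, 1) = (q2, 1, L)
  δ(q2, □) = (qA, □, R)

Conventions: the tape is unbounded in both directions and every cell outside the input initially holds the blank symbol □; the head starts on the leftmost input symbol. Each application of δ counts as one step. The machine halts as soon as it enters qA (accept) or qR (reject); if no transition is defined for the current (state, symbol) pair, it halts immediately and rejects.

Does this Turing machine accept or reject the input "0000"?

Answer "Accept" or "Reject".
Step 0: [q0]0000 (head at position 0)
Step 1: δ(q0, 0) = (q0, 0, R)  ⊢  0[q0]000 (head at position 1)
Step 2: δ(q0, 0) = (q0, 0, R)  ⊢  00[q0]00 (head at position 2)
Step 3: δ(q0, 0) = (q0, 0, R)  ⊢  000[q0]0 (head at position 3)
Step 4: δ(q0, 0) = (q0, 0, R)  ⊢  0000[q0]□ (head at position 4)
Step 5: δ(q0, □) = (q1, □, L)  ⊢  000[q1]0□ (head at position 3)
Step 6: δ(q1, 0) = (q2, 1, L)  ⊢  00[q2]01□ (head at position 2)
Step 7: δ(q2, 0) = (q2, 0, L)  ⊢  0[q2]001□ (head at position 1)
Step 8: δ(q2, 0) = (q2, 0, L)  ⊢  [q2]0001□ (head at position 0)
Step 9: δ(q2, 0) = (q2, 0, L)  ⊢  [q2]□0001□ (head at position -1)
Step 10: δ(q2, □) = (qA, □, R)  ⊢  □[qA]0001□ (head at position 0)
The machine is in qA, so it halts and accepts.

Final answer: Accept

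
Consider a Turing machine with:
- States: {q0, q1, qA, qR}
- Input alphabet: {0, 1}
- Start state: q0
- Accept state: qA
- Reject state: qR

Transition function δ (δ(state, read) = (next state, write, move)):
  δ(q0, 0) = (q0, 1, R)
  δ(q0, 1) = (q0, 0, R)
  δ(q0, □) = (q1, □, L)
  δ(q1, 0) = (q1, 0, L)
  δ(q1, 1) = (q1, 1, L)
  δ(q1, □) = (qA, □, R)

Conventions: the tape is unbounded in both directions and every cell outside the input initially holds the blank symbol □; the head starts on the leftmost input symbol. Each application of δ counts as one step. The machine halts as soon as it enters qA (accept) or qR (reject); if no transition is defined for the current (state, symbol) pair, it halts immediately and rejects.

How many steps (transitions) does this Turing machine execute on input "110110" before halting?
Step 0: [q0]110110 (head at position 0)
Step 1: δ(q0, 1) = (q0, 0, R)  ⊢  0[q0]10110 (head at position 1)
Step 2: δ(q0, 1) = (q0, 0, R)  ⊢  00[q0]0110 (head at position 2)
Step 3: δ(q0, 0) = (q0, 1, R)  ⊢  001[q0]110 (head at position 3)
Step 4: δ(q0, 1) = (q0, 0, R)  ⊢  0010[q0]10 (head at position 4)
Step 5: δ(q0, 1) = (q0, 0, R)  ⊢  00100[q0]0 (head at position 5)
Step 6: δ(q0, 0) = (q0, 1, R)  ⊢  001001[q0]□ (head at position 6)
Step 7: δ(q0, □) = (q1, □, L)  ⊢  00100[q1]1□ (head at position 5)
Step 8: δ(q1, 1) = (q1, 1, L)  ⊢  0010[q1]01□ (head at position 4)
Step 9: δ(q1, 0) = (q1, 0, L)  ⊢  001[q1]001□ (head at position 3)
Step 10: δ(q1, 0) = (q1, 0, L)  ⊢  00[q1]1001□ (head at position 2)
Step 11: δ(q1, 1) = (q1, 1, L)  ⊢  0[q1]01001□ (head at position 1)
Step 12: δ(q1, 0) = (q1, 0, L)  ⊢  [q1]001001□ (head at position 0)
Step 13: δ(q1, 0) = (q1, 0, L)  ⊢  [q1]□001001□ (head at position -1)
Step 14: δ(q1, □) = (qA, □, R)  ⊢  □[qA]001001□ (head at position 0)
The machine is in qA, so it halts and accepts.
Number of transitions executed: 14.

Final answer: 14 steps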